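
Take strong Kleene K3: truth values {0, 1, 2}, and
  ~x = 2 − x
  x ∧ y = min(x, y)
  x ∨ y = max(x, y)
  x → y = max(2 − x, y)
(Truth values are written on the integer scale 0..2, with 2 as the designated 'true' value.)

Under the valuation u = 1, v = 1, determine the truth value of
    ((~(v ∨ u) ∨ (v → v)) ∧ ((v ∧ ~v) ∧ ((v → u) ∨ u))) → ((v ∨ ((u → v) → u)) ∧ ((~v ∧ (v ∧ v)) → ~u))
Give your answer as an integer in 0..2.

v ∨ u = 1 ∨ 1 = 1
~(v ∨ u) = ~1 = 1
v → v = 1 → 1 = 1
~(v ∨ u) ∨ (v → v) = 1 ∨ 1 = 1
~v = ~1 = 1
v ∧ ~v = 1 ∧ 1 = 1
v → u = 1 → 1 = 1
(v → u) ∨ u = 1 ∨ 1 = 1
(v ∧ ~v) ∧ ((v → u) ∨ u) = 1 ∧ 1 = 1
(~(v ∨ u) ∨ (v → v)) ∧ ((v ∧ ~v) ∧ ((v → u) ∨ u)) = 1 ∧ 1 = 1
u → v = 1 → 1 = 1
(u → v) → u = 1 → 1 = 1
v ∨ ((u → v) → u) = 1 ∨ 1 = 1
~v = ~1 = 1
v ∧ v = 1 ∧ 1 = 1
~v ∧ (v ∧ v) = 1 ∧ 1 = 1
~u = ~1 = 1
(~v ∧ (v ∧ v)) → ~u = 1 → 1 = 1
(v ∨ ((u → v) → u)) ∧ ((~v ∧ (v ∧ v)) → ~u) = 1 ∧ 1 = 1
((~(v ∨ u) ∨ (v → v)) ∧ ((v ∧ ~v) ∧ ((v → u) ∨ u))) → ((v ∨ ((u → v) → u)) ∧ ((~v ∧ (v ∧ v)) → ~u)) = 1 → 1 = 1

1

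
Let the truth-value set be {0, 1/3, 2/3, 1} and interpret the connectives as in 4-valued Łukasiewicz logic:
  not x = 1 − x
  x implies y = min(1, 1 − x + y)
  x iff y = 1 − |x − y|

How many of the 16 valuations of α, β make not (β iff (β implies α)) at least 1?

5

α = 0, β = 0 ↦ 1  ≥
α = 0, β = 1/3 ↦ 1/3  <
α = 0, β = 2/3 ↦ 1/3  <
α = 0, β = 1 ↦ 1  ≥
α = 1/3, β = 0 ↦ 1  ≥
α = 1/3, β = 1/3 ↦ 2/3  <
α = 1/3, β = 2/3 ↦ 0  <
α = 1/3, β = 1 ↦ 2/3  <
α = 2/3, β = 0 ↦ 1  ≥
α = 2/3, β = 1/3 ↦ 2/3  <
α = 2/3, β = 2/3 ↦ 1/3  <
α = 2/3, β = 1 ↦ 1/3  <
α = 1, β = 0 ↦ 1  ≥
α = 1, β = 1/3 ↦ 2/3  <
α = 1, β = 2/3 ↦ 1/3  <
α = 1, β = 1 ↦ 0  <
So 5 of the 16 assignments meet the threshold.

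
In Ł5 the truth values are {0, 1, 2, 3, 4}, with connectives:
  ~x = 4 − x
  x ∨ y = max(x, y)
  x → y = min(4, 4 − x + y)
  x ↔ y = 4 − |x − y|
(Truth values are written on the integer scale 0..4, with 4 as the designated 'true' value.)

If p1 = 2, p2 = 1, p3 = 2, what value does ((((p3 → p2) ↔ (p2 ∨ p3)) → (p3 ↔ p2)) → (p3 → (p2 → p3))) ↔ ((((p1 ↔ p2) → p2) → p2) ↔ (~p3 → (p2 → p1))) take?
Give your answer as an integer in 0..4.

3

p3 → p2 = 2 → 1 = 3
p2 ∨ p3 = 1 ∨ 2 = 2
(p3 → p2) ↔ (p2 ∨ p3) = 3 ↔ 2 = 3
p3 ↔ p2 = 2 ↔ 1 = 3
((p3 → p2) ↔ (p2 ∨ p3)) → (p3 ↔ p2) = 3 → 3 = 4
p2 → p3 = 1 → 2 = 4
p3 → (p2 → p3) = 2 → 4 = 4
(((p3 → p2) ↔ (p2 ∨ p3)) → (p3 ↔ p2)) → (p3 → (p2 → p3)) = 4 → 4 = 4
p1 ↔ p2 = 2 ↔ 1 = 3
(p1 ↔ p2) → p2 = 3 → 1 = 2
((p1 ↔ p2) → p2) → p2 = 2 → 1 = 3
~p3 = ~2 = 2
p2 → p1 = 1 → 2 = 4
~p3 → (p2 → p1) = 2 → 4 = 4
(((p1 ↔ p2) → p2) → p2) ↔ (~p3 → (p2 → p1)) = 3 ↔ 4 = 3
((((p3 → p2) ↔ (p2 ∨ p3)) → (p3 ↔ p2)) → (p3 → (p2 → p3))) ↔ ((((p1 ↔ p2) → p2) → p2) ↔ (~p3 → (p2 → p1))) = 4 ↔ 3 = 3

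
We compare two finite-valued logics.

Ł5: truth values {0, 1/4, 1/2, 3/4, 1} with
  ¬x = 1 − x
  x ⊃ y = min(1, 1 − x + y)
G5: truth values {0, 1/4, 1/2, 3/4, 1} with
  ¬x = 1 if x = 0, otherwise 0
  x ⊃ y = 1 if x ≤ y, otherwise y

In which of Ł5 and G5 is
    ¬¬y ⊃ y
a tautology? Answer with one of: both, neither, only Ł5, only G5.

only Ł5

In Ł5: every assignment gives 1 — tautology.
In G5: at y = 1/4 the value is 1/4 — not a tautology.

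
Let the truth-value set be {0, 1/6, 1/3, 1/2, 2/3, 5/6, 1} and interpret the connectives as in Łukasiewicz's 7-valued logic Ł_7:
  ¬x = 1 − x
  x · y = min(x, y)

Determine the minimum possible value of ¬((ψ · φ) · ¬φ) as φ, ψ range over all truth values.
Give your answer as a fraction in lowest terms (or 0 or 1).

1/2

Take φ = 1/2, ψ = 1/2:
ψ · φ = 1/2 · 1/2 = 1/2
¬φ = ¬1/2 = 1/2
(ψ · φ) · ¬φ = 1/2 · 1/2 = 1/2
¬((ψ · φ) · ¬φ) = ¬1/2 = 1/2
No assignment yields a value below 1/2, so this is the minimum.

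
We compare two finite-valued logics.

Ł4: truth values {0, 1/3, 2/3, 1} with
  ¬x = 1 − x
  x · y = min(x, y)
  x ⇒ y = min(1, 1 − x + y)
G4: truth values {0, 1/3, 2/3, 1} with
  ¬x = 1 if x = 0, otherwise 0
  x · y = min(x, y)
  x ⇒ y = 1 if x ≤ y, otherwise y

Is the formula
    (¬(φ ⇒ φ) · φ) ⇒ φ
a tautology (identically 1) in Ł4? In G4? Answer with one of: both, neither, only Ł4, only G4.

In Ł4: every assignment gives 1 — tautology.
In G4: every assignment gives 1 — tautology.

both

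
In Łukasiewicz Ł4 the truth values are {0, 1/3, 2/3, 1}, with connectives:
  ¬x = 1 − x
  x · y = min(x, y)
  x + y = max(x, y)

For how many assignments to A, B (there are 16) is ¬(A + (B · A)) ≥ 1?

4

A = 0, B = 0 ↦ 1  ≥
A = 0, B = 1/3 ↦ 1  ≥
A = 0, B = 2/3 ↦ 1  ≥
A = 0, B = 1 ↦ 1  ≥
A = 1/3, B = 0 ↦ 2/3  <
A = 1/3, B = 1/3 ↦ 2/3  <
A = 1/3, B = 2/3 ↦ 2/3  <
A = 1/3, B = 1 ↦ 2/3  <
A = 2/3, B = 0 ↦ 1/3  <
A = 2/3, B = 1/3 ↦ 1/3  <
A = 2/3, B = 2/3 ↦ 1/3  <
A = 2/3, B = 1 ↦ 1/3  <
A = 1, B = 0 ↦ 0  <
A = 1, B = 1/3 ↦ 0  <
A = 1, B = 2/3 ↦ 0  <
A = 1, B = 1 ↦ 0  <
So 4 of the 16 assignments meet the threshold.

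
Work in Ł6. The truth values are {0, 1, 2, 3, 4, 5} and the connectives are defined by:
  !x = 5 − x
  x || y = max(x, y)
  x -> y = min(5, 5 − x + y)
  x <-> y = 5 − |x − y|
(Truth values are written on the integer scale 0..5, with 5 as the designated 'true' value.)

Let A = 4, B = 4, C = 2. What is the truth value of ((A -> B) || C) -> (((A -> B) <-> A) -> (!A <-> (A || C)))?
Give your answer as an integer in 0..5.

3

A -> B = 4 -> 4 = 5
(A -> B) || C = 5 || 2 = 5
A -> B = 4 -> 4 = 5
(A -> B) <-> A = 5 <-> 4 = 4
!A = !4 = 1
A || C = 4 || 2 = 4
!A <-> (A || C) = 1 <-> 4 = 2
((A -> B) <-> A) -> (!A <-> (A || C)) = 4 -> 2 = 3
((A -> B) || C) -> (((A -> B) <-> A) -> (!A <-> (A || C))) = 5 -> 3 = 3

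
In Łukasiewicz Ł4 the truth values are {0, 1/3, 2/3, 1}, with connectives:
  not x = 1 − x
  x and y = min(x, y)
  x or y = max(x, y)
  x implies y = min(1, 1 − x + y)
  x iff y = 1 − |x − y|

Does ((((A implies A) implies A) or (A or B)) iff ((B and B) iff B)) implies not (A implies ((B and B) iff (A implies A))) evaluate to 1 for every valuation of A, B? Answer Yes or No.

No

Counterexample: take A = 0, B = 1/3.
A implies A = 0 implies 0 = 1
(A implies A) implies A = 1 implies 0 = 0
A or B = 0 or 1/3 = 1/3
((A implies A) implies A) or (A or B) = 0 or 1/3 = 1/3
B and B = 1/3 and 1/3 = 1/3
(B and B) iff B = 1/3 iff 1/3 = 1
(((A implies A) implies A) or (A or B)) iff ((B and B) iff B) = 1/3 iff 1 = 1/3
B and B = 1/3 and 1/3 = 1/3
A implies A = 0 implies 0 = 1
(B and B) iff (A implies A) = 1/3 iff 1 = 1/3
A implies ((B and B) iff (A implies A)) = 0 implies 1/3 = 1
not (A implies ((B and B) iff (A implies A))) = not 1 = 0
((((A implies A) implies A) or (A or B)) iff ((B and B) iff B)) implies not (A implies ((B and B) iff (A implies A))) = 1/3 implies 0 = 2/3
This gives 2/3 ≠ 1.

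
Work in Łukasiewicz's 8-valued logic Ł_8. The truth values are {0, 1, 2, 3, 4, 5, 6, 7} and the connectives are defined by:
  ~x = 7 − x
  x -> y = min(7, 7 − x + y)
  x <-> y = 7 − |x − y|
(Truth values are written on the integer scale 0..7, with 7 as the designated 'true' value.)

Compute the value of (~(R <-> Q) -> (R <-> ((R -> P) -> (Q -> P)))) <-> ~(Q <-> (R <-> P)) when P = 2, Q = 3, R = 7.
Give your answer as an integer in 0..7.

R <-> Q = 7 <-> 3 = 3
~(R <-> Q) = ~3 = 4
R -> P = 7 -> 2 = 2
Q -> P = 3 -> 2 = 6
(R -> P) -> (Q -> P) = 2 -> 6 = 7
R <-> ((R -> P) -> (Q -> P)) = 7 <-> 7 = 7
~(R <-> Q) -> (R <-> ((R -> P) -> (Q -> P))) = 4 -> 7 = 7
R <-> P = 7 <-> 2 = 2
Q <-> (R <-> P) = 3 <-> 2 = 6
~(Q <-> (R <-> P)) = ~6 = 1
(~(R <-> Q) -> (R <-> ((R -> P) -> (Q -> P)))) <-> ~(Q <-> (R <-> P)) = 7 <-> 1 = 1

1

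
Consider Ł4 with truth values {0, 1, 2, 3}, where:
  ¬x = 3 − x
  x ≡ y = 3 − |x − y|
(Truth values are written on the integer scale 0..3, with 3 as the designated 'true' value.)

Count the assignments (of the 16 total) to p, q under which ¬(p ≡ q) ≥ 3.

2

p = 0, q = 0 ↦ 0  <
p = 0, q = 1 ↦ 1  <
p = 0, q = 2 ↦ 2  <
p = 0, q = 3 ↦ 3  ≥
p = 1, q = 0 ↦ 1  <
p = 1, q = 1 ↦ 0  <
p = 1, q = 2 ↦ 1  <
p = 1, q = 3 ↦ 2  <
p = 2, q = 0 ↦ 2  <
p = 2, q = 1 ↦ 1  <
p = 2, q = 2 ↦ 0  <
p = 2, q = 3 ↦ 1  <
p = 3, q = 0 ↦ 3  ≥
p = 3, q = 1 ↦ 2  <
p = 3, q = 2 ↦ 1  <
p = 3, q = 3 ↦ 0  <
So 2 of the 16 assignments meet the threshold.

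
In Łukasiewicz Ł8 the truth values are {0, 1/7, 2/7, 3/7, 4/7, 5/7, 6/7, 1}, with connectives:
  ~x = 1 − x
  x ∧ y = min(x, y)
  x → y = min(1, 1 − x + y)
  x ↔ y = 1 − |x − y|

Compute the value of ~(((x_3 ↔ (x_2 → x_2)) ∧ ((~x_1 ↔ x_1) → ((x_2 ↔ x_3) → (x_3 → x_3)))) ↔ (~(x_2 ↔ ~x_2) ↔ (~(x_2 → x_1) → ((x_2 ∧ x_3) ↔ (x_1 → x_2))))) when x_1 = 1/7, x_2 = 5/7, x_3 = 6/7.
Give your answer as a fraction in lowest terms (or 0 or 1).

3/7

x_2 → x_2 = 5/7 → 5/7 = 1
x_3 ↔ (x_2 → x_2) = 6/7 ↔ 1 = 6/7
~x_1 = ~1/7 = 6/7
~x_1 ↔ x_1 = 6/7 ↔ 1/7 = 2/7
x_2 ↔ x_3 = 5/7 ↔ 6/7 = 6/7
x_3 → x_3 = 6/7 → 6/7 = 1
(x_2 ↔ x_3) → (x_3 → x_3) = 6/7 → 1 = 1
(~x_1 ↔ x_1) → ((x_2 ↔ x_3) → (x_3 → x_3)) = 2/7 → 1 = 1
(x_3 ↔ (x_2 → x_2)) ∧ ((~x_1 ↔ x_1) → ((x_2 ↔ x_3) → (x_3 → x_3))) = 6/7 ∧ 1 = 6/7
~x_2 = ~5/7 = 2/7
x_2 ↔ ~x_2 = 5/7 ↔ 2/7 = 4/7
~(x_2 ↔ ~x_2) = ~4/7 = 3/7
x_2 → x_1 = 5/7 → 1/7 = 3/7
~(x_2 → x_1) = ~3/7 = 4/7
x_2 ∧ x_3 = 5/7 ∧ 6/7 = 5/7
x_1 → x_2 = 1/7 → 5/7 = 1
(x_2 ∧ x_3) ↔ (x_1 → x_2) = 5/7 ↔ 1 = 5/7
~(x_2 → x_1) → ((x_2 ∧ x_3) ↔ (x_1 → x_2)) = 4/7 → 5/7 = 1
~(x_2 ↔ ~x_2) ↔ (~(x_2 → x_1) → ((x_2 ∧ x_3) ↔ (x_1 → x_2))) = 3/7 ↔ 1 = 3/7
((x_3 ↔ (x_2 → x_2)) ∧ ((~x_1 ↔ x_1) → ((x_2 ↔ x_3) → (x_3 → x_3)))) ↔ (~(x_2 ↔ ~x_2) ↔ (~(x_2 → x_1) → ((x_2 ∧ x_3) ↔ (x_1 → x_2)))) = 6/7 ↔ 3/7 = 4/7
~(((x_3 ↔ (x_2 → x_2)) ∧ ((~x_1 ↔ x_1) → ((x_2 ↔ x_3) → (x_3 → x_3)))) ↔ (~(x_2 ↔ ~x_2) ↔ (~(x_2 → x_1) → ((x_2 ∧ x_3) ↔ (x_1 → x_2))))) = ~4/7 = 3/7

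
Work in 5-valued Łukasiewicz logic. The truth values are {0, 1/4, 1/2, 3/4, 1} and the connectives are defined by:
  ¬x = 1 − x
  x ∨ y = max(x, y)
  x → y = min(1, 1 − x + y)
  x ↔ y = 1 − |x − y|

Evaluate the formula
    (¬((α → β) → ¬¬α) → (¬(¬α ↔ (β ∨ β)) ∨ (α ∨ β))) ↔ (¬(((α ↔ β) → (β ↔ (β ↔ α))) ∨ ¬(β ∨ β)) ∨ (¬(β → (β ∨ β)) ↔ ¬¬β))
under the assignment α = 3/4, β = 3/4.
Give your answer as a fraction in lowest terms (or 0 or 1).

α → β = 3/4 → 3/4 = 1
¬α = ¬3/4 = 1/4
¬¬α = ¬1/4 = 3/4
(α → β) → ¬¬α = 1 → 3/4 = 3/4
¬((α → β) → ¬¬α) = ¬3/4 = 1/4
¬α = ¬3/4 = 1/4
β ∨ β = 3/4 ∨ 3/4 = 3/4
¬α ↔ (β ∨ β) = 1/4 ↔ 3/4 = 1/2
¬(¬α ↔ (β ∨ β)) = ¬1/2 = 1/2
α ∨ β = 3/4 ∨ 3/4 = 3/4
¬(¬α ↔ (β ∨ β)) ∨ (α ∨ β) = 1/2 ∨ 3/4 = 3/4
¬((α → β) → ¬¬α) → (¬(¬α ↔ (β ∨ β)) ∨ (α ∨ β)) = 1/4 → 3/4 = 1
α ↔ β = 3/4 ↔ 3/4 = 1
β ↔ α = 3/4 ↔ 3/4 = 1
β ↔ (β ↔ α) = 3/4 ↔ 1 = 3/4
(α ↔ β) → (β ↔ (β ↔ α)) = 1 → 3/4 = 3/4
β ∨ β = 3/4 ∨ 3/4 = 3/4
¬(β ∨ β) = ¬3/4 = 1/4
((α ↔ β) → (β ↔ (β ↔ α))) ∨ ¬(β ∨ β) = 3/4 ∨ 1/4 = 3/4
¬(((α ↔ β) → (β ↔ (β ↔ α))) ∨ ¬(β ∨ β)) = ¬3/4 = 1/4
β ∨ β = 3/4 ∨ 3/4 = 3/4
β → (β ∨ β) = 3/4 → 3/4 = 1
¬(β → (β ∨ β)) = ¬1 = 0
¬β = ¬3/4 = 1/4
¬¬β = ¬1/4 = 3/4
¬(β → (β ∨ β)) ↔ ¬¬β = 0 ↔ 3/4 = 1/4
¬(((α ↔ β) → (β ↔ (β ↔ α))) ∨ ¬(β ∨ β)) ∨ (¬(β → (β ∨ β)) ↔ ¬¬β) = 1/4 ∨ 1/4 = 1/4
(¬((α → β) → ¬¬α) → (¬(¬α ↔ (β ∨ β)) ∨ (α ∨ β))) ↔ (¬(((α ↔ β) → (β ↔ (β ↔ α))) ∨ ¬(β ∨ β)) ∨ (¬(β → (β ∨ β)) ↔ ¬¬β)) = 1 ↔ 1/4 = 1/4

1/4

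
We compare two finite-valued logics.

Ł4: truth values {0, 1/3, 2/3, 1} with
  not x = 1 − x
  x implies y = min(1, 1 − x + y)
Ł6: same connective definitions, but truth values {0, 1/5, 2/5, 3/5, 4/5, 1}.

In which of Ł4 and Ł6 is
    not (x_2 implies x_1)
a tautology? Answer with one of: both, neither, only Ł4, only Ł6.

neither

In Ł4: at x_1 = 0, x_2 = 0 the value is 0 — not a tautology.
In Ł6: at x_1 = 0, x_2 = 0 the value is 0 — not a tautology.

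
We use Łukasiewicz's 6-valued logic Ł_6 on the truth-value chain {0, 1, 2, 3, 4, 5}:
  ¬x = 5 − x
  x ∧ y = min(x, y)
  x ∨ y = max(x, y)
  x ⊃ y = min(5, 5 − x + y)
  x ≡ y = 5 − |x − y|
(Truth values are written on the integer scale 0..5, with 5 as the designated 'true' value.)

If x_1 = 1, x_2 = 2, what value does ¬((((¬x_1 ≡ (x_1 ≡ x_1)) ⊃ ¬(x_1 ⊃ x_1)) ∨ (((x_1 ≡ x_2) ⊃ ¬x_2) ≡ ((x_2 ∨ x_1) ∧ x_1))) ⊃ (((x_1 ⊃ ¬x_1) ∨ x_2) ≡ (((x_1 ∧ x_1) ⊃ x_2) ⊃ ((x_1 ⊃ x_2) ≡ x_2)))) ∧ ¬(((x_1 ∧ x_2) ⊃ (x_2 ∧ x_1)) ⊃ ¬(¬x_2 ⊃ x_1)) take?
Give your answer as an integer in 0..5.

¬x_1 = ¬1 = 4
x_1 ≡ x_1 = 1 ≡ 1 = 5
¬x_1 ≡ (x_1 ≡ x_1) = 4 ≡ 5 = 4
x_1 ⊃ x_1 = 1 ⊃ 1 = 5
¬(x_1 ⊃ x_1) = ¬5 = 0
(¬x_1 ≡ (x_1 ≡ x_1)) ⊃ ¬(x_1 ⊃ x_1) = 4 ⊃ 0 = 1
x_1 ≡ x_2 = 1 ≡ 2 = 4
¬x_2 = ¬2 = 3
(x_1 ≡ x_2) ⊃ ¬x_2 = 4 ⊃ 3 = 4
x_2 ∨ x_1 = 2 ∨ 1 = 2
(x_2 ∨ x_1) ∧ x_1 = 2 ∧ 1 = 1
((x_1 ≡ x_2) ⊃ ¬x_2) ≡ ((x_2 ∨ x_1) ∧ x_1) = 4 ≡ 1 = 2
((¬x_1 ≡ (x_1 ≡ x_1)) ⊃ ¬(x_1 ⊃ x_1)) ∨ (((x_1 ≡ x_2) ⊃ ¬x_2) ≡ ((x_2 ∨ x_1) ∧ x_1)) = 1 ∨ 2 = 2
¬x_1 = ¬1 = 4
x_1 ⊃ ¬x_1 = 1 ⊃ 4 = 5
(x_1 ⊃ ¬x_1) ∨ x_2 = 5 ∨ 2 = 5
x_1 ∧ x_1 = 1 ∧ 1 = 1
(x_1 ∧ x_1) ⊃ x_2 = 1 ⊃ 2 = 5
x_1 ⊃ x_2 = 1 ⊃ 2 = 5
(x_1 ⊃ x_2) ≡ x_2 = 5 ≡ 2 = 2
((x_1 ∧ x_1) ⊃ x_2) ⊃ ((x_1 ⊃ x_2) ≡ x_2) = 5 ⊃ 2 = 2
((x_1 ⊃ ¬x_1) ∨ x_2) ≡ (((x_1 ∧ x_1) ⊃ x_2) ⊃ ((x_1 ⊃ x_2) ≡ x_2)) = 5 ≡ 2 = 2
(((¬x_1 ≡ (x_1 ≡ x_1)) ⊃ ¬(x_1 ⊃ x_1)) ∨ (((x_1 ≡ x_2) ⊃ ¬x_2) ≡ ((x_2 ∨ x_1) ∧ x_1))) ⊃ (((x_1 ⊃ ¬x_1) ∨ x_2) ≡ (((x_1 ∧ x_1) ⊃ x_2) ⊃ ((x_1 ⊃ x_2) ≡ x_2))) = 2 ⊃ 2 = 5
¬((((¬x_1 ≡ (x_1 ≡ x_1)) ⊃ ¬(x_1 ⊃ x_1)) ∨ (((x_1 ≡ x_2) ⊃ ¬x_2) ≡ ((x_2 ∨ x_1) ∧ x_1))) ⊃ (((x_1 ⊃ ¬x_1) ∨ x_2) ≡ (((x_1 ∧ x_1) ⊃ x_2) ⊃ ((x_1 ⊃ x_2) ≡ x_2)))) = ¬5 = 0
x_1 ∧ x_2 = 1 ∧ 2 = 1
x_2 ∧ x_1 = 2 ∧ 1 = 1
(x_1 ∧ x_2) ⊃ (x_2 ∧ x_1) = 1 ⊃ 1 = 5
¬x_2 = ¬2 = 3
¬x_2 ⊃ x_1 = 3 ⊃ 1 = 3
¬(¬x_2 ⊃ x_1) = ¬3 = 2
((x_1 ∧ x_2) ⊃ (x_2 ∧ x_1)) ⊃ ¬(¬x_2 ⊃ x_1) = 5 ⊃ 2 = 2
¬(((x_1 ∧ x_2) ⊃ (x_2 ∧ x_1)) ⊃ ¬(¬x_2 ⊃ x_1)) = ¬2 = 3
¬((((¬x_1 ≡ (x_1 ≡ x_1)) ⊃ ¬(x_1 ⊃ x_1)) ∨ (((x_1 ≡ x_2) ⊃ ¬x_2) ≡ ((x_2 ∨ x_1) ∧ x_1))) ⊃ (((x_1 ⊃ ¬x_1) ∨ x_2) ≡ (((x_1 ∧ x_1) ⊃ x_2) ⊃ ((x_1 ⊃ x_2) ≡ x_2)))) ∧ ¬(((x_1 ∧ x_2) ⊃ (x_2 ∧ x_1)) ⊃ ¬(¬x_2 ⊃ x_1)) = 0 ∧ 3 = 0

0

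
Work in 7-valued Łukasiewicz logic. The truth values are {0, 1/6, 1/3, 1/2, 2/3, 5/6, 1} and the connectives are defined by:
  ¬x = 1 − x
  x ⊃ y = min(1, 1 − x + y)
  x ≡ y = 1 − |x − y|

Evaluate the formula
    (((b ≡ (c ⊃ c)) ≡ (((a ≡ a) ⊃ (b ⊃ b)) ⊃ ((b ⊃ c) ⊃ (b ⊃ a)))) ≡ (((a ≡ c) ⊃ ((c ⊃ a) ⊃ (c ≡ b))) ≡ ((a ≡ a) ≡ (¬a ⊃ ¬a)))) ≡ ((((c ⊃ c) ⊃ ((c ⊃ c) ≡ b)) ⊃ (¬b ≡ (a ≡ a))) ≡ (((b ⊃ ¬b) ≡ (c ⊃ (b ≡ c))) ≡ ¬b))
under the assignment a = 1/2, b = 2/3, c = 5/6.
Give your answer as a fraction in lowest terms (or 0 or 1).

c ⊃ c = 5/6 ⊃ 5/6 = 1
b ≡ (c ⊃ c) = 2/3 ≡ 1 = 2/3
a ≡ a = 1/2 ≡ 1/2 = 1
b ⊃ b = 2/3 ⊃ 2/3 = 1
(a ≡ a) ⊃ (b ⊃ b) = 1 ⊃ 1 = 1
b ⊃ c = 2/3 ⊃ 5/6 = 1
b ⊃ a = 2/3 ⊃ 1/2 = 5/6
(b ⊃ c) ⊃ (b ⊃ a) = 1 ⊃ 5/6 = 5/6
((a ≡ a) ⊃ (b ⊃ b)) ⊃ ((b ⊃ c) ⊃ (b ⊃ a)) = 1 ⊃ 5/6 = 5/6
(b ≡ (c ⊃ c)) ≡ (((a ≡ a) ⊃ (b ⊃ b)) ⊃ ((b ⊃ c) ⊃ (b ⊃ a))) = 2/3 ≡ 5/6 = 5/6
a ≡ c = 1/2 ≡ 5/6 = 2/3
c ⊃ a = 5/6 ⊃ 1/2 = 2/3
c ≡ b = 5/6 ≡ 2/3 = 5/6
(c ⊃ a) ⊃ (c ≡ b) = 2/3 ⊃ 5/6 = 1
(a ≡ c) ⊃ ((c ⊃ a) ⊃ (c ≡ b)) = 2/3 ⊃ 1 = 1
a ≡ a = 1/2 ≡ 1/2 = 1
¬a = ¬1/2 = 1/2
¬a = ¬1/2 = 1/2
¬a ⊃ ¬a = 1/2 ⊃ 1/2 = 1
(a ≡ a) ≡ (¬a ⊃ ¬a) = 1 ≡ 1 = 1
((a ≡ c) ⊃ ((c ⊃ a) ⊃ (c ≡ b))) ≡ ((a ≡ a) ≡ (¬a ⊃ ¬a)) = 1 ≡ 1 = 1
((b ≡ (c ⊃ c)) ≡ (((a ≡ a) ⊃ (b ⊃ b)) ⊃ ((b ⊃ c) ⊃ (b ⊃ a)))) ≡ (((a ≡ c) ⊃ ((c ⊃ a) ⊃ (c ≡ b))) ≡ ((a ≡ a) ≡ (¬a ⊃ ¬a))) = 5/6 ≡ 1 = 5/6
c ⊃ c = 5/6 ⊃ 5/6 = 1
c ⊃ c = 5/6 ⊃ 5/6 = 1
(c ⊃ c) ≡ b = 1 ≡ 2/3 = 2/3
(c ⊃ c) ⊃ ((c ⊃ c) ≡ b) = 1 ⊃ 2/3 = 2/3
¬b = ¬2/3 = 1/3
a ≡ a = 1/2 ≡ 1/2 = 1
¬b ≡ (a ≡ a) = 1/3 ≡ 1 = 1/3
((c ⊃ c) ⊃ ((c ⊃ c) ≡ b)) ⊃ (¬b ≡ (a ≡ a)) = 2/3 ⊃ 1/3 = 2/3
¬b = ¬2/3 = 1/3
b ⊃ ¬b = 2/3 ⊃ 1/3 = 2/3
b ≡ c = 2/3 ≡ 5/6 = 5/6
c ⊃ (b ≡ c) = 5/6 ⊃ 5/6 = 1
(b ⊃ ¬b) ≡ (c ⊃ (b ≡ c)) = 2/3 ≡ 1 = 2/3
¬b = ¬2/3 = 1/3
((b ⊃ ¬b) ≡ (c ⊃ (b ≡ c))) ≡ ¬b = 2/3 ≡ 1/3 = 2/3
(((c ⊃ c) ⊃ ((c ⊃ c) ≡ b)) ⊃ (¬b ≡ (a ≡ a))) ≡ (((b ⊃ ¬b) ≡ (c ⊃ (b ≡ c))) ≡ ¬b) = 2/3 ≡ 2/3 = 1
(((b ≡ (c ⊃ c)) ≡ (((a ≡ a) ⊃ (b ⊃ b)) ⊃ ((b ⊃ c) ⊃ (b ⊃ a)))) ≡ (((a ≡ c) ⊃ ((c ⊃ a) ⊃ (c ≡ b))) ≡ ((a ≡ a) ≡ (¬a ⊃ ¬a)))) ≡ ((((c ⊃ c) ⊃ ((c ⊃ c) ≡ b)) ⊃ (¬b ≡ (a ≡ a))) ≡ (((b ⊃ ¬b) ≡ (c ⊃ (b ≡ c))) ≡ ¬b)) = 5/6 ≡ 1 = 5/6

5/6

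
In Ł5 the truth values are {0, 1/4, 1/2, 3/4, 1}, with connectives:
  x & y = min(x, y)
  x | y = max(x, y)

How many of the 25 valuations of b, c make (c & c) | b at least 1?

9

value 1: 9 assignments (counts)
value 3/4: 7 assignments
value 1/2: 5 assignments
value 1/4: 3 assignments
value 0: 1 assignment
So 9 of the 25 assignments meet the threshold.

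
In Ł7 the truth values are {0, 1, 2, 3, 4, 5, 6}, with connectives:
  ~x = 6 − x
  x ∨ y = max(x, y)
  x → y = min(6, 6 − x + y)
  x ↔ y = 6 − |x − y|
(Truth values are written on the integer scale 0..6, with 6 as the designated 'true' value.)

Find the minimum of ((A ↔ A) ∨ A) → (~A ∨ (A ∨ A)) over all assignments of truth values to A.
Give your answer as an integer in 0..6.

Take A = 3:
A ↔ A = 3 ↔ 3 = 6
(A ↔ A) ∨ A = 6 ∨ 3 = 6
~A = ~3 = 3
A ∨ A = 3 ∨ 3 = 3
~A ∨ (A ∨ A) = 3 ∨ 3 = 3
((A ↔ A) ∨ A) → (~A ∨ (A ∨ A)) = 6 → 3 = 3
No assignment yields a value below 3, so this is the minimum.

3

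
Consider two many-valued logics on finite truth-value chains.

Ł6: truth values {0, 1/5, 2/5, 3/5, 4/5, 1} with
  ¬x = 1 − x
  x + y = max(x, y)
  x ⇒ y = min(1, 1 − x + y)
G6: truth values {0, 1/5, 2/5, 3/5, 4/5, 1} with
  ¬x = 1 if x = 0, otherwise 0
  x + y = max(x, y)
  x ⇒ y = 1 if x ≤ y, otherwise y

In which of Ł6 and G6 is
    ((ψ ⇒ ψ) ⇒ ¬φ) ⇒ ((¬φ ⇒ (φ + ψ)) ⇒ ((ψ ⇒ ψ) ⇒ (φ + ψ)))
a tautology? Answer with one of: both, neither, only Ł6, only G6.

both

In Ł6: every assignment gives 1 — tautology.
In G6: every assignment gives 1 — tautology.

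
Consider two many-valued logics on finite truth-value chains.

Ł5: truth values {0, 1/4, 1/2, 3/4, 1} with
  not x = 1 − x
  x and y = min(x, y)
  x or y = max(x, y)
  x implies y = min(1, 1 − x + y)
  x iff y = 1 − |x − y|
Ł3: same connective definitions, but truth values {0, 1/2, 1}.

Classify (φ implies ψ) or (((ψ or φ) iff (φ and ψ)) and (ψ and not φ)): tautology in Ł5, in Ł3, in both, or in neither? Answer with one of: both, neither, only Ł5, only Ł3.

neither

In Ł5: at φ = 1/4, ψ = 0 the value is 3/4 — not a tautology.
In Ł3: at φ = 1/2, ψ = 0 the value is 1/2 — not a tautology.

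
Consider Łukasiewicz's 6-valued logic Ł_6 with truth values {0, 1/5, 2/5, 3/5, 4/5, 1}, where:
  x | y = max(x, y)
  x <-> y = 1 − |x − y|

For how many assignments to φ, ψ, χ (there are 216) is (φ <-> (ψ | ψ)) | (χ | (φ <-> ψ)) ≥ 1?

66

value 1: 66 assignments (counts)
value 4/5: 70 assignments
value 3/5: 44 assignments
value 2/5: 24 assignments
value 1/5: 10 assignments
value 0: 2 assignments
So 66 of the 216 assignments meet the threshold.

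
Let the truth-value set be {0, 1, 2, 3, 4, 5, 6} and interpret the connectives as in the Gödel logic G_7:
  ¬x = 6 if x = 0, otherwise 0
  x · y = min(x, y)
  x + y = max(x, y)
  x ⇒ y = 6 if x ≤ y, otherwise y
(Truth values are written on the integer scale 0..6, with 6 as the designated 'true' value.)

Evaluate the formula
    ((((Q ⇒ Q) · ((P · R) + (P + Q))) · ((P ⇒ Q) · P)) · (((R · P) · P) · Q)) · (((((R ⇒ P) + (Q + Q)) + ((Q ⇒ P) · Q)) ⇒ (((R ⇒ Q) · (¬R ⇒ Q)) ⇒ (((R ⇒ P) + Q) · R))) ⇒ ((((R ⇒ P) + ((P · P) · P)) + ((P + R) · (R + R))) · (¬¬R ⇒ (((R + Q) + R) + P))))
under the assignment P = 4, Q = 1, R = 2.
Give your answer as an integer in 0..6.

1

Q ⇒ Q = 1 ⇒ 1 = 6
P · R = 4 · 2 = 2
P + Q = 4 + 1 = 4
(P · R) + (P + Q) = 2 + 4 = 4
(Q ⇒ Q) · ((P · R) + (P + Q)) = 6 · 4 = 4
P ⇒ Q = 4 ⇒ 1 = 1
(P ⇒ Q) · P = 1 · 4 = 1
((Q ⇒ Q) · ((P · R) + (P + Q))) · ((P ⇒ Q) · P) = 4 · 1 = 1
R · P = 2 · 4 = 2
(R · P) · P = 2 · 4 = 2
((R · P) · P) · Q = 2 · 1 = 1
(((Q ⇒ Q) · ((P · R) + (P + Q))) · ((P ⇒ Q) · P)) · (((R · P) · P) · Q) = 1 · 1 = 1
R ⇒ P = 2 ⇒ 4 = 6
Q + Q = 1 + 1 = 1
(R ⇒ P) + (Q + Q) = 6 + 1 = 6
Q ⇒ P = 1 ⇒ 4 = 6
(Q ⇒ P) · Q = 6 · 1 = 1
((R ⇒ P) + (Q + Q)) + ((Q ⇒ P) · Q) = 6 + 1 = 6
R ⇒ Q = 2 ⇒ 1 = 1
¬R = ¬2 = 0
¬R ⇒ Q = 0 ⇒ 1 = 6
(R ⇒ Q) · (¬R ⇒ Q) = 1 · 6 = 1
R ⇒ P = 2 ⇒ 4 = 6
(R ⇒ P) + Q = 6 + 1 = 6
((R ⇒ P) + Q) · R = 6 · 2 = 2
((R ⇒ Q) · (¬R ⇒ Q)) ⇒ (((R ⇒ P) + Q) · R) = 1 ⇒ 2 = 6
(((R ⇒ P) + (Q + Q)) + ((Q ⇒ P) · Q)) ⇒ (((R ⇒ Q) · (¬R ⇒ Q)) ⇒ (((R ⇒ P) + Q) · R)) = 6 ⇒ 6 = 6
R ⇒ P = 2 ⇒ 4 = 6
P · P = 4 · 4 = 4
(P · P) · P = 4 · 4 = 4
(R ⇒ P) + ((P · P) · P) = 6 + 4 = 6
P + R = 4 + 2 = 4
R + R = 2 + 2 = 2
(P + R) · (R + R) = 4 · 2 = 2
((R ⇒ P) + ((P · P) · P)) + ((P + R) · (R + R)) = 6 + 2 = 6
¬R = ¬2 = 0
¬¬R = ¬0 = 6
R + Q = 2 + 1 = 2
(R + Q) + R = 2 + 2 = 2
((R + Q) + R) + P = 2 + 4 = 4
¬¬R ⇒ (((R + Q) + R) + P) = 6 ⇒ 4 = 4
(((R ⇒ P) + ((P · P) · P)) + ((P + R) · (R + R))) · (¬¬R ⇒ (((R + Q) + R) + P)) = 6 · 4 = 4
((((R ⇒ P) + (Q + Q)) + ((Q ⇒ P) · Q)) ⇒ (((R ⇒ Q) · (¬R ⇒ Q)) ⇒ (((R ⇒ P) + Q) · R))) ⇒ ((((R ⇒ P) + ((P · P) · P)) + ((P + R) · (R + R))) · (¬¬R ⇒ (((R + Q) + R) + P))) = 6 ⇒ 4 = 4
((((Q ⇒ Q) · ((P · R) + (P + Q))) · ((P ⇒ Q) · P)) · (((R · P) · P) · Q)) · (((((R ⇒ P) + (Q + Q)) + ((Q ⇒ P) · Q)) ⇒ (((R ⇒ Q) · (¬R ⇒ Q)) ⇒ (((R ⇒ P) + Q) · R))) ⇒ ((((R ⇒ P) + ((P · P) · P)) + ((P + R) · (R + R))) · (¬¬R ⇒ (((R + Q) + R) + P)))) = 1 · 4 = 1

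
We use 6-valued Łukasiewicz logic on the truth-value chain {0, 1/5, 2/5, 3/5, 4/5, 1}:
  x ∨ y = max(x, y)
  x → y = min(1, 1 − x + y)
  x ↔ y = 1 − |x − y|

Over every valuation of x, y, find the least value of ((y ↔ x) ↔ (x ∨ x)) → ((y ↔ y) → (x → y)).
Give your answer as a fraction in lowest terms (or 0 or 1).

Take x = 3/5, y = 0:
y ↔ x = 0 ↔ 3/5 = 2/5
x ∨ x = 3/5 ∨ 3/5 = 3/5
(y ↔ x) ↔ (x ∨ x) = 2/5 ↔ 3/5 = 4/5
y ↔ y = 0 ↔ 0 = 1
x → y = 3/5 → 0 = 2/5
(y ↔ y) → (x → y) = 1 → 2/5 = 2/5
((y ↔ x) ↔ (x ∨ x)) → ((y ↔ y) → (x → y)) = 4/5 → 2/5 = 3/5
No assignment yields a value below 3/5, so this is the minimum.

3/5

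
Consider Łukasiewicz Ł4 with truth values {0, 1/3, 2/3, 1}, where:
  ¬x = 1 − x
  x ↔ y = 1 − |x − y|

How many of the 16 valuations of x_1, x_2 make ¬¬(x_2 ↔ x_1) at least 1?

4

x_1 = 0, x_2 = 0 ↦ 1  ≥
x_1 = 0, x_2 = 1/3 ↦ 2/3  <
x_1 = 0, x_2 = 2/3 ↦ 1/3  <
x_1 = 0, x_2 = 1 ↦ 0  <
x_1 = 1/3, x_2 = 0 ↦ 2/3  <
x_1 = 1/3, x_2 = 1/3 ↦ 1  ≥
x_1 = 1/3, x_2 = 2/3 ↦ 2/3  <
x_1 = 1/3, x_2 = 1 ↦ 1/3  <
x_1 = 2/3, x_2 = 0 ↦ 1/3  <
x_1 = 2/3, x_2 = 1/3 ↦ 2/3  <
x_1 = 2/3, x_2 = 2/3 ↦ 1  ≥
x_1 = 2/3, x_2 = 1 ↦ 2/3  <
x_1 = 1, x_2 = 0 ↦ 0  <
x_1 = 1, x_2 = 1/3 ↦ 1/3  <
x_1 = 1, x_2 = 2/3 ↦ 2/3  <
x_1 = 1, x_2 = 1 ↦ 1  ≥
So 4 of the 16 assignments meet the threshold.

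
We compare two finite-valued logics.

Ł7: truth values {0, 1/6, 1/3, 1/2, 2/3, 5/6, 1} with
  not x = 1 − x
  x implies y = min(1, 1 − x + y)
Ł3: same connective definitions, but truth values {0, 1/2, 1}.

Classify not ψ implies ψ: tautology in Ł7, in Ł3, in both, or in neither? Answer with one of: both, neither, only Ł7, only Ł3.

neither

In Ł7: at ψ = 0 the value is 0 — not a tautology.
In Ł3: at ψ = 0 the value is 0 — not a tautology.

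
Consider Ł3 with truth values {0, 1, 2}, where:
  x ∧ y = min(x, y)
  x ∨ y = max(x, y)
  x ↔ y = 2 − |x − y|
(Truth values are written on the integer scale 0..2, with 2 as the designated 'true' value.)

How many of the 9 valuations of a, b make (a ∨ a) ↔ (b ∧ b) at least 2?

3

a = 0, b = 0 ↦ 2  ≥
a = 0, b = 1 ↦ 1  <
a = 0, b = 2 ↦ 0  <
a = 1, b = 0 ↦ 1  <
a = 1, b = 1 ↦ 2  ≥
a = 1, b = 2 ↦ 1  <
a = 2, b = 0 ↦ 0  <
a = 2, b = 1 ↦ 1  <
a = 2, b = 2 ↦ 2  ≥
So 3 of the 9 assignments meet the threshold.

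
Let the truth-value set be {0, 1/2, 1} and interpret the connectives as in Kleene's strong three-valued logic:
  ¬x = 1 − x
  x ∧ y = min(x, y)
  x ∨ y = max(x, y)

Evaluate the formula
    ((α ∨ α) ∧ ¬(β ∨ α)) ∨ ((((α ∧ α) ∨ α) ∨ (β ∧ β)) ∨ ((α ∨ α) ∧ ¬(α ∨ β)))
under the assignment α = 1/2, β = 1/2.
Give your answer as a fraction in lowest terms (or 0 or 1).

α ∨ α = 1/2 ∨ 1/2 = 1/2
β ∨ α = 1/2 ∨ 1/2 = 1/2
¬(β ∨ α) = ¬1/2 = 1/2
(α ∨ α) ∧ ¬(β ∨ α) = 1/2 ∧ 1/2 = 1/2
α ∧ α = 1/2 ∧ 1/2 = 1/2
(α ∧ α) ∨ α = 1/2 ∨ 1/2 = 1/2
β ∧ β = 1/2 ∧ 1/2 = 1/2
((α ∧ α) ∨ α) ∨ (β ∧ β) = 1/2 ∨ 1/2 = 1/2
α ∨ α = 1/2 ∨ 1/2 = 1/2
α ∨ β = 1/2 ∨ 1/2 = 1/2
¬(α ∨ β) = ¬1/2 = 1/2
(α ∨ α) ∧ ¬(α ∨ β) = 1/2 ∧ 1/2 = 1/2
(((α ∧ α) ∨ α) ∨ (β ∧ β)) ∨ ((α ∨ α) ∧ ¬(α ∨ β)) = 1/2 ∨ 1/2 = 1/2
((α ∨ α) ∧ ¬(β ∨ α)) ∨ ((((α ∧ α) ∨ α) ∨ (β ∧ β)) ∨ ((α ∨ α) ∧ ¬(α ∨ β))) = 1/2 ∨ 1/2 = 1/2

1/2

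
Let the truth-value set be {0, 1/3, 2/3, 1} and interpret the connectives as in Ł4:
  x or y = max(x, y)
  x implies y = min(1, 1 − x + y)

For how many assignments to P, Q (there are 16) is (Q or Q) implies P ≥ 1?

P = 0, Q = 0 ↦ 1  ≥
P = 0, Q = 1/3 ↦ 2/3  <
P = 0, Q = 2/3 ↦ 1/3  <
P = 0, Q = 1 ↦ 0  <
P = 1/3, Q = 0 ↦ 1  ≥
P = 1/3, Q = 1/3 ↦ 1  ≥
P = 1/3, Q = 2/3 ↦ 2/3  <
P = 1/3, Q = 1 ↦ 1/3  <
P = 2/3, Q = 0 ↦ 1  ≥
P = 2/3, Q = 1/3 ↦ 1  ≥
P = 2/3, Q = 2/3 ↦ 1  ≥
P = 2/3, Q = 1 ↦ 2/3  <
P = 1, Q = 0 ↦ 1  ≥
P = 1, Q = 1/3 ↦ 1  ≥
P = 1, Q = 2/3 ↦ 1  ≥
P = 1, Q = 1 ↦ 1  ≥
So 10 of the 16 assignments meet the threshold.

10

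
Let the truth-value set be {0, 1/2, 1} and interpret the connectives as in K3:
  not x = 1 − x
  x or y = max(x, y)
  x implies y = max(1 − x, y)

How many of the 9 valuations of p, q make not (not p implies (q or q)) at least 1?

p = 0, q = 0 ↦ 1  ≥
p = 0, q = 1/2 ↦ 1/2  <
p = 0, q = 1 ↦ 0  <
p = 1/2, q = 0 ↦ 1/2  <
p = 1/2, q = 1/2 ↦ 1/2  <
p = 1/2, q = 1 ↦ 0  <
p = 1, q = 0 ↦ 0  <
p = 1, q = 1/2 ↦ 0  <
p = 1, q = 1 ↦ 0  <
So 1 of the 9 assignments meets the threshold.

1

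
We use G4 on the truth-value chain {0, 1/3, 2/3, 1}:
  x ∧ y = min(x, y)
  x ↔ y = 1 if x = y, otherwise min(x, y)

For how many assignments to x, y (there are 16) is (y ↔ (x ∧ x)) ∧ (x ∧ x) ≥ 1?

1

x = 0, y = 0 ↦ 0  <
x = 0, y = 1/3 ↦ 0  <
x = 0, y = 2/3 ↦ 0  <
x = 0, y = 1 ↦ 0  <
x = 1/3, y = 0 ↦ 0  <
x = 1/3, y = 1/3 ↦ 1/3  <
x = 1/3, y = 2/3 ↦ 1/3  <
x = 1/3, y = 1 ↦ 1/3  <
x = 2/3, y = 0 ↦ 0  <
x = 2/3, y = 1/3 ↦ 1/3  <
x = 2/3, y = 2/3 ↦ 2/3  <
x = 2/3, y = 1 ↦ 2/3  <
x = 1, y = 0 ↦ 0  <
x = 1, y = 1/3 ↦ 1/3  <
x = 1, y = 2/3 ↦ 2/3  <
x = 1, y = 1 ↦ 1  ≥
So 1 of the 16 assignments meets the threshold.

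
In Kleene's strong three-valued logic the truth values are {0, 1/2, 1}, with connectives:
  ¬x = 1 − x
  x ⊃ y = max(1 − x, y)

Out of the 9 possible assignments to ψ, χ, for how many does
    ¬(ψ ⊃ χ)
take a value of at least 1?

1

ψ = 0, χ = 0 ↦ 0  <
ψ = 0, χ = 1/2 ↦ 0  <
ψ = 0, χ = 1 ↦ 0  <
ψ = 1/2, χ = 0 ↦ 1/2  <
ψ = 1/2, χ = 1/2 ↦ 1/2  <
ψ = 1/2, χ = 1 ↦ 0  <
ψ = 1, χ = 0 ↦ 1  ≥
ψ = 1, χ = 1/2 ↦ 1/2  <
ψ = 1, χ = 1 ↦ 0  <
So 1 of the 9 assignments meets the threshold.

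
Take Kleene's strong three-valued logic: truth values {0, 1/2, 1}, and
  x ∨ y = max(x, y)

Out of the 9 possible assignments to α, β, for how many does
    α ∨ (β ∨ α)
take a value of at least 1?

α = 0, β = 0 ↦ 0  <
α = 0, β = 1/2 ↦ 1/2  <
α = 0, β = 1 ↦ 1  ≥
α = 1/2, β = 0 ↦ 1/2  <
α = 1/2, β = 1/2 ↦ 1/2  <
α = 1/2, β = 1 ↦ 1  ≥
α = 1, β = 0 ↦ 1  ≥
α = 1, β = 1/2 ↦ 1  ≥
α = 1, β = 1 ↦ 1  ≥
So 5 of the 9 assignments meet the threshold.

5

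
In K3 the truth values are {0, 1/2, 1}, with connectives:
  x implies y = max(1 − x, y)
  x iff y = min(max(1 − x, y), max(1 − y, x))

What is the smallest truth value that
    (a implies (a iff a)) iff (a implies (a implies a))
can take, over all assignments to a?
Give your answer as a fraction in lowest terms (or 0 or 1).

1/2

Take a = 1/2:
a iff a = 1/2 iff 1/2 = 1/2
a implies (a iff a) = 1/2 implies 1/2 = 1/2
a implies a = 1/2 implies 1/2 = 1/2
a implies (a implies a) = 1/2 implies 1/2 = 1/2
(a implies (a iff a)) iff (a implies (a implies a)) = 1/2 iff 1/2 = 1/2
No assignment yields a value below 1/2, so this is the minimum.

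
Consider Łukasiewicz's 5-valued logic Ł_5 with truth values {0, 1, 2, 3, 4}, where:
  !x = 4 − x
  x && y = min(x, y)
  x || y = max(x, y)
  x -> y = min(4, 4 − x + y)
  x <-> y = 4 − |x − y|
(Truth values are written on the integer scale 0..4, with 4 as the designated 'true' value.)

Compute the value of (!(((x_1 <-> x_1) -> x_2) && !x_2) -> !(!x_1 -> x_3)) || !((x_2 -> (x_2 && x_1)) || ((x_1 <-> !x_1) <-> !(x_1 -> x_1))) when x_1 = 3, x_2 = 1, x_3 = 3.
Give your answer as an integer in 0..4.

1

x_1 <-> x_1 = 3 <-> 3 = 4
(x_1 <-> x_1) -> x_2 = 4 -> 1 = 1
!x_2 = !1 = 3
((x_1 <-> x_1) -> x_2) && !x_2 = 1 && 3 = 1
!(((x_1 <-> x_1) -> x_2) && !x_2) = !1 = 3
!x_1 = !3 = 1
!x_1 -> x_3 = 1 -> 3 = 4
!(!x_1 -> x_3) = !4 = 0
!(((x_1 <-> x_1) -> x_2) && !x_2) -> !(!x_1 -> x_3) = 3 -> 0 = 1
x_2 && x_1 = 1 && 3 = 1
x_2 -> (x_2 && x_1) = 1 -> 1 = 4
!x_1 = !3 = 1
x_1 <-> !x_1 = 3 <-> 1 = 2
x_1 -> x_1 = 3 -> 3 = 4
!(x_1 -> x_1) = !4 = 0
(x_1 <-> !x_1) <-> !(x_1 -> x_1) = 2 <-> 0 = 2
(x_2 -> (x_2 && x_1)) || ((x_1 <-> !x_1) <-> !(x_1 -> x_1)) = 4 || 2 = 4
!((x_2 -> (x_2 && x_1)) || ((x_1 <-> !x_1) <-> !(x_1 -> x_1))) = !4 = 0
(!(((x_1 <-> x_1) -> x_2) && !x_2) -> !(!x_1 -> x_3)) || !((x_2 -> (x_2 && x_1)) || ((x_1 <-> !x_1) <-> !(x_1 -> x_1))) = 1 || 0 = 1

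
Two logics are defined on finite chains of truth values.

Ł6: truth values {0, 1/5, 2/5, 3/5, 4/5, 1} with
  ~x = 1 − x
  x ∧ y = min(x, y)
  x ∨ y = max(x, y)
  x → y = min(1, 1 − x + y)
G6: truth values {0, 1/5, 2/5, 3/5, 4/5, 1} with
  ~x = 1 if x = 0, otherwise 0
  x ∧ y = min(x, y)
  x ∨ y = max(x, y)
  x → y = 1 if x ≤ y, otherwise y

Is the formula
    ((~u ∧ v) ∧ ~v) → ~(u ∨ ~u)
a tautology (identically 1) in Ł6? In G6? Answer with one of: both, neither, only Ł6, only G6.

In Ł6: at u = 0, v = 1/5 the value is 4/5 — not a tautology.
In G6: every assignment gives 1 — tautology.

only G6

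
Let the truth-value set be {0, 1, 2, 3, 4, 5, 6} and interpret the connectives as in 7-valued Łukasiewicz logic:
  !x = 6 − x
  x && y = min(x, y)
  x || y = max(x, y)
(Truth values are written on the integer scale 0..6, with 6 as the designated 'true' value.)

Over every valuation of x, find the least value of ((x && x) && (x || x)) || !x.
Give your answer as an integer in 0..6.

Take x = 3:
x && x = 3 && 3 = 3
x || x = 3 || 3 = 3
(x && x) && (x || x) = 3 && 3 = 3
!x = !3 = 3
((x && x) && (x || x)) || !x = 3 || 3 = 3
No assignment yields a value below 3, so this is the minimum.

3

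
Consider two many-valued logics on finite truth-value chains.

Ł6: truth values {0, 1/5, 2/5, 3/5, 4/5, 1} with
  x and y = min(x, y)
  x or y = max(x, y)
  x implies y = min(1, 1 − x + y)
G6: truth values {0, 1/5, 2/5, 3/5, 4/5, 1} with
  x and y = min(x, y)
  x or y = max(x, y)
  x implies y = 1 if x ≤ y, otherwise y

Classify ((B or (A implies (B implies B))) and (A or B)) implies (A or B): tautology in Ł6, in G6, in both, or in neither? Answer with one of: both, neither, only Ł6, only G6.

In Ł6: every assignment gives 1 — tautology.
In G6: every assignment gives 1 — tautology.

both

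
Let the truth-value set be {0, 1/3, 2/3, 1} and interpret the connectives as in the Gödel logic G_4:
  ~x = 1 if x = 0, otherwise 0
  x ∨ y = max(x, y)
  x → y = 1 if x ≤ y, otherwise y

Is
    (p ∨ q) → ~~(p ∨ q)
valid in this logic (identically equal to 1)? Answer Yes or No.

p = 0, q = 0 ↦ 1
p = 0, q = 1/3 ↦ 1
p = 0, q = 2/3 ↦ 1
p = 0, q = 1 ↦ 1
p = 1/3, q = 0 ↦ 1
p = 1/3, q = 1/3 ↦ 1
p = 1/3, q = 2/3 ↦ 1
p = 1/3, q = 1 ↦ 1
p = 2/3, q = 0 ↦ 1
p = 2/3, q = 1/3 ↦ 1
p = 2/3, q = 2/3 ↦ 1
p = 2/3, q = 1 ↦ 1
p = 1, q = 0 ↦ 1
p = 1, q = 1/3 ↦ 1
p = 1, q = 2/3 ↦ 1
p = 1, q = 1 ↦ 1
Every assignment gives a value ≥ 1.

Yes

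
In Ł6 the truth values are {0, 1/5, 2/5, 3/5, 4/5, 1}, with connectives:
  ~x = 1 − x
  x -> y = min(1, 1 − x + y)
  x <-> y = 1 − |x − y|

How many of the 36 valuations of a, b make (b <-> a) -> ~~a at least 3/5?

value 1: 17 assignments (counts)
value 4/5: 7 assignments (counts)
value 3/5: 5 assignments (counts)
value 2/5: 4 assignments
value 1/5: 2 assignments
value 0: 1 assignment
So 29 of the 36 assignments meet the threshold.

29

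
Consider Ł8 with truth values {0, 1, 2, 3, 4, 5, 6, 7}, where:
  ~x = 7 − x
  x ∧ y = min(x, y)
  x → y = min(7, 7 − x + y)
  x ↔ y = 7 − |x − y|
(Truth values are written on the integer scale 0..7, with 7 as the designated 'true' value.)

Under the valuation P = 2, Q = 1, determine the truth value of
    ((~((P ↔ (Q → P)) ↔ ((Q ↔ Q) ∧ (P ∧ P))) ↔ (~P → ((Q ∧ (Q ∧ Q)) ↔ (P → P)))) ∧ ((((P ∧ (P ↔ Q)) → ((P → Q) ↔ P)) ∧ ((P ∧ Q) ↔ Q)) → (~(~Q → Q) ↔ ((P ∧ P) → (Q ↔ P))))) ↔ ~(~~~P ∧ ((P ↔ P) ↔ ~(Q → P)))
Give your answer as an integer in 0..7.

4

Q → P = 1 → 2 = 7
P ↔ (Q → P) = 2 ↔ 7 = 2
Q ↔ Q = 1 ↔ 1 = 7
P ∧ P = 2 ∧ 2 = 2
(Q ↔ Q) ∧ (P ∧ P) = 7 ∧ 2 = 2
(P ↔ (Q → P)) ↔ ((Q ↔ Q) ∧ (P ∧ P)) = 2 ↔ 2 = 7
~((P ↔ (Q → P)) ↔ ((Q ↔ Q) ∧ (P ∧ P))) = ~7 = 0
~P = ~2 = 5
Q ∧ Q = 1 ∧ 1 = 1
Q ∧ (Q ∧ Q) = 1 ∧ 1 = 1
P → P = 2 → 2 = 7
(Q ∧ (Q ∧ Q)) ↔ (P → P) = 1 ↔ 7 = 1
~P → ((Q ∧ (Q ∧ Q)) ↔ (P → P)) = 5 → 1 = 3
~((P ↔ (Q → P)) ↔ ((Q ↔ Q) ∧ (P ∧ P))) ↔ (~P → ((Q ∧ (Q ∧ Q)) ↔ (P → P))) = 0 ↔ 3 = 4
P ↔ Q = 2 ↔ 1 = 6
P ∧ (P ↔ Q) = 2 ∧ 6 = 2
P → Q = 2 → 1 = 6
(P → Q) ↔ P = 6 ↔ 2 = 3
(P ∧ (P ↔ Q)) → ((P → Q) ↔ P) = 2 → 3 = 7
P ∧ Q = 2 ∧ 1 = 1
(P ∧ Q) ↔ Q = 1 ↔ 1 = 7
((P ∧ (P ↔ Q)) → ((P → Q) ↔ P)) ∧ ((P ∧ Q) ↔ Q) = 7 ∧ 7 = 7
~Q = ~1 = 6
~Q → Q = 6 → 1 = 2
~(~Q → Q) = ~2 = 5
P ∧ P = 2 ∧ 2 = 2
Q ↔ P = 1 ↔ 2 = 6
(P ∧ P) → (Q ↔ P) = 2 → 6 = 7
~(~Q → Q) ↔ ((P ∧ P) → (Q ↔ P)) = 5 ↔ 7 = 5
(((P ∧ (P ↔ Q)) → ((P → Q) ↔ P)) ∧ ((P ∧ Q) ↔ Q)) → (~(~Q → Q) ↔ ((P ∧ P) → (Q ↔ P))) = 7 → 5 = 5
(~((P ↔ (Q → P)) ↔ ((Q ↔ Q) ∧ (P ∧ P))) ↔ (~P → ((Q ∧ (Q ∧ Q)) ↔ (P → P)))) ∧ ((((P ∧ (P ↔ Q)) → ((P → Q) ↔ P)) ∧ ((P ∧ Q) ↔ Q)) → (~(~Q → Q) ↔ ((P ∧ P) → (Q ↔ P)))) = 4 ∧ 5 = 4
~P = ~2 = 5
~~P = ~5 = 2
~~~P = ~2 = 5
P ↔ P = 2 ↔ 2 = 7
Q → P = 1 → 2 = 7
~(Q → P) = ~7 = 0
(P ↔ P) ↔ ~(Q → P) = 7 ↔ 0 = 0
~~~P ∧ ((P ↔ P) ↔ ~(Q → P)) = 5 ∧ 0 = 0
~(~~~P ∧ ((P ↔ P) ↔ ~(Q → P))) = ~0 = 7
((~((P ↔ (Q → P)) ↔ ((Q ↔ Q) ∧ (P ∧ P))) ↔ (~P → ((Q ∧ (Q ∧ Q)) ↔ (P → P)))) ∧ ((((P ∧ (P ↔ Q)) → ((P → Q) ↔ P)) ∧ ((P ∧ Q) ↔ Q)) → (~(~Q → Q) ↔ ((P ∧ P) → (Q ↔ P))))) ↔ ~(~~~P ∧ ((P ↔ P) ↔ ~(Q → P))) = 4 ↔ 7 = 4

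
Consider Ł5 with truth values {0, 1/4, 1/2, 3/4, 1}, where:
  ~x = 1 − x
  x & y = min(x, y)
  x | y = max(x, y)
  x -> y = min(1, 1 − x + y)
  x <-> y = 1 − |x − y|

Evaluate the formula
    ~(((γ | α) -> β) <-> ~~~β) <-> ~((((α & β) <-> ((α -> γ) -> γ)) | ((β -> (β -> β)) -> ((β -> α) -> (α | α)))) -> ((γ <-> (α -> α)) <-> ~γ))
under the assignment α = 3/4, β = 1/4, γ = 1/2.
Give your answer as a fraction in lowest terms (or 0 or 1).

3/4

γ | α = 1/2 | 3/4 = 3/4
(γ | α) -> β = 3/4 -> 1/4 = 1/2
~β = ~1/4 = 3/4
~~β = ~3/4 = 1/4
~~~β = ~1/4 = 3/4
((γ | α) -> β) <-> ~~~β = 1/2 <-> 3/4 = 3/4
~(((γ | α) -> β) <-> ~~~β) = ~3/4 = 1/4
α & β = 3/4 & 1/4 = 1/4
α -> γ = 3/4 -> 1/2 = 3/4
(α -> γ) -> γ = 3/4 -> 1/2 = 3/4
(α & β) <-> ((α -> γ) -> γ) = 1/4 <-> 3/4 = 1/2
β -> β = 1/4 -> 1/4 = 1
β -> (β -> β) = 1/4 -> 1 = 1
β -> α = 1/4 -> 3/4 = 1
α | α = 3/4 | 3/4 = 3/4
(β -> α) -> (α | α) = 1 -> 3/4 = 3/4
(β -> (β -> β)) -> ((β -> α) -> (α | α)) = 1 -> 3/4 = 3/4
((α & β) <-> ((α -> γ) -> γ)) | ((β -> (β -> β)) -> ((β -> α) -> (α | α))) = 1/2 | 3/4 = 3/4
α -> α = 3/4 -> 3/4 = 1
γ <-> (α -> α) = 1/2 <-> 1 = 1/2
~γ = ~1/2 = 1/2
(γ <-> (α -> α)) <-> ~γ = 1/2 <-> 1/2 = 1
(((α & β) <-> ((α -> γ) -> γ)) | ((β -> (β -> β)) -> ((β -> α) -> (α | α)))) -> ((γ <-> (α -> α)) <-> ~γ) = 3/4 -> 1 = 1
~((((α & β) <-> ((α -> γ) -> γ)) | ((β -> (β -> β)) -> ((β -> α) -> (α | α)))) -> ((γ <-> (α -> α)) <-> ~γ)) = ~1 = 0
~(((γ | α) -> β) <-> ~~~β) <-> ~((((α & β) <-> ((α -> γ) -> γ)) | ((β -> (β -> β)) -> ((β -> α) -> (α | α)))) -> ((γ <-> (α -> α)) <-> ~γ)) = 1/4 <-> 0 = 3/4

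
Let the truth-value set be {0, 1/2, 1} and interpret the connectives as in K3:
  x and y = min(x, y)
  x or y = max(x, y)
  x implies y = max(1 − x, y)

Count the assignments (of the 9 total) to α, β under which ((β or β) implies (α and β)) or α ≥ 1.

5

α = 0, β = 0 ↦ 1  ≥
α = 0, β = 1/2 ↦ 1/2  <
α = 0, β = 1 ↦ 0  <
α = 1/2, β = 0 ↦ 1  ≥
α = 1/2, β = 1/2 ↦ 1/2  <
α = 1/2, β = 1 ↦ 1/2  <
α = 1, β = 0 ↦ 1  ≥
α = 1, β = 1/2 ↦ 1  ≥
α = 1, β = 1 ↦ 1  ≥
So 5 of the 9 assignments meet the threshold.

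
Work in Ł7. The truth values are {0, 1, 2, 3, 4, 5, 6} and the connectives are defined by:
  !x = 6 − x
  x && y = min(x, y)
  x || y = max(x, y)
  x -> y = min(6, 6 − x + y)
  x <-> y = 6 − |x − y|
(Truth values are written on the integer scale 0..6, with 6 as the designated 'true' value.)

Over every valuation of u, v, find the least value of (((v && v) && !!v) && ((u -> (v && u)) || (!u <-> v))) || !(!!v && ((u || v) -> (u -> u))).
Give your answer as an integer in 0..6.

3

Take u = 0, v = 3:
v && v = 3 && 3 = 3
!v = !3 = 3
!!v = !3 = 3
(v && v) && !!v = 3 && 3 = 3
v && u = 3 && 0 = 0
u -> (v && u) = 0 -> 0 = 6
!u = !0 = 6
!u <-> v = 6 <-> 3 = 3
(u -> (v && u)) || (!u <-> v) = 6 || 3 = 6
((v && v) && !!v) && ((u -> (v && u)) || (!u <-> v)) = 3 && 6 = 3
!v = !3 = 3
!!v = !3 = 3
u || v = 0 || 3 = 3
u -> u = 0 -> 0 = 6
(u || v) -> (u -> u) = 3 -> 6 = 6
!!v && ((u || v) -> (u -> u)) = 3 && 6 = 3
!(!!v && ((u || v) -> (u -> u))) = !3 = 3
(((v && v) && !!v) && ((u -> (v && u)) || (!u <-> v))) || !(!!v && ((u || v) -> (u -> u))) = 3 || 3 = 3
No assignment yields a value below 3, so this is the minimum.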